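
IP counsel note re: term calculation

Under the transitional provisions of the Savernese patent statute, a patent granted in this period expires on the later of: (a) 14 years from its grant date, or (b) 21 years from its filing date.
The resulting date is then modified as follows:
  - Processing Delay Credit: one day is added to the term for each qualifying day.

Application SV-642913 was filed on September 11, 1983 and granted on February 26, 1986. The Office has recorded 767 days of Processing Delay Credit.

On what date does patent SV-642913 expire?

2006-10-18

(a) grant + 14 years → 26 February 2000.
(b) filing + 21 years → 11 September 2004.
Later of the two: 11 September 2004.
Processing Delay Credit: +767 days → 18 October 2006.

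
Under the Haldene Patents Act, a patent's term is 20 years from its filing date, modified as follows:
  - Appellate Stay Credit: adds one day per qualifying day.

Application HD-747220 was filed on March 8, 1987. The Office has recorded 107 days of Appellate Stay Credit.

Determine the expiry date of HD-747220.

Base term: filing date + 20 years → 8 March 2007.
Appellate Stay Credit: +107 days → 23 June 2007.

2007-06-23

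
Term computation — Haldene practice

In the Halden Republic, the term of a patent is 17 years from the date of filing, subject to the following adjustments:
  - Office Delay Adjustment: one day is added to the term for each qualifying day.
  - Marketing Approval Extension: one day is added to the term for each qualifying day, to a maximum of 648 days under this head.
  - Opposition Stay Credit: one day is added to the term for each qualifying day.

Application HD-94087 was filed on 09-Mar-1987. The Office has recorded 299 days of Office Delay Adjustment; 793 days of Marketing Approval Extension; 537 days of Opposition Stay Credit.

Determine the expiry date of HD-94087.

April 1, 2008

Base term: filing date + 17 years → 9 March 2004.
Office Delay Adjustment: +299 days → 2 January 2005.
Marketing Approval Extension: 793 days claimed exceeds the 648-day cap, so +648 days → 12 October 2006.
Opposition Stay Credit: +537 days → 1 April 2008.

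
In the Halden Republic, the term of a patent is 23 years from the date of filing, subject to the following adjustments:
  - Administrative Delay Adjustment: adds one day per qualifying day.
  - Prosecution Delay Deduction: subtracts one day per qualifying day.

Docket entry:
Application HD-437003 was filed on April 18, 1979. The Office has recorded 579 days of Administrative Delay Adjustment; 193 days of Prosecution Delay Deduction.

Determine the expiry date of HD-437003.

Base term: filing date + 23 years → 18 April 2002.
Administrative Delay Adjustment: +579 days → 18 November 2003.
Prosecution Delay Deduction: −193 days → 9 May 2003.

May 9, 2003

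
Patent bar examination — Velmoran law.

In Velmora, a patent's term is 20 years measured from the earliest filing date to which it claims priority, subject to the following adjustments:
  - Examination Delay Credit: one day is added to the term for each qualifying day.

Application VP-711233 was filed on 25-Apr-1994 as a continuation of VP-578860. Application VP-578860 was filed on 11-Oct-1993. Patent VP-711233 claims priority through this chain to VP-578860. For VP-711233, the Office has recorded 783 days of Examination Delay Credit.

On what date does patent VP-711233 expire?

December 3, 2015

Earliest priority filing: 11 October 1993.
Base term: 11 October 1993 + 20 years → 11 October 2013.
Examination Delay Credit: +783 days → 3 December 2015.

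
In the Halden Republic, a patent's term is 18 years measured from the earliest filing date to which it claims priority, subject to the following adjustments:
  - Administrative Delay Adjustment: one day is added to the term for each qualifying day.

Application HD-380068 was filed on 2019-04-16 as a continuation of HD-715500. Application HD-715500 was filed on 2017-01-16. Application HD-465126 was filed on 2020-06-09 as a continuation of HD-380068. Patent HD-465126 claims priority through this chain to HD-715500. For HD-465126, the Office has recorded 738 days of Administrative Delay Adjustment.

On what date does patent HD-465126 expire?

2037-01-23

Earliest priority filing: 16 January 2017.
Base term: 16 January 2017 + 18 years → 16 January 2035.
Administrative Delay Adjustment: +738 days → 23 January 2037.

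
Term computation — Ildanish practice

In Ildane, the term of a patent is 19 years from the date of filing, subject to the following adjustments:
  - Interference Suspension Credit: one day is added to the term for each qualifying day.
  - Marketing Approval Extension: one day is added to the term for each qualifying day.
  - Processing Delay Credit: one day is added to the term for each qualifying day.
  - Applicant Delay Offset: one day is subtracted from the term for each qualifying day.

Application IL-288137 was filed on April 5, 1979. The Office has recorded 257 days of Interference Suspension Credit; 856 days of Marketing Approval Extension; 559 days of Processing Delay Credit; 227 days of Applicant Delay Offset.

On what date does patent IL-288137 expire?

March 20, 2002

Base term: filing date + 19 years → 5 April 1998.
Interference Suspension Credit: +257 days → 18 December 1998.
Marketing Approval Extension: +856 days → 22 April 2001.
Processing Delay Credit: +559 days → 2 November 2002.
Applicant Delay Offset: −227 days → 20 March 2002.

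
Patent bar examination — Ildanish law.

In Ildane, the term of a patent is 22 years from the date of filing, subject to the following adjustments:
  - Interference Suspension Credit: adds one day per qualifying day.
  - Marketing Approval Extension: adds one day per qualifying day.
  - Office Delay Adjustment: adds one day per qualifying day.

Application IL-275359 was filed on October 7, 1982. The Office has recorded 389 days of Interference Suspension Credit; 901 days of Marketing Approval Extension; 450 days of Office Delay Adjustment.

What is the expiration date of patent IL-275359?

July 13, 2009

Base term: filing date + 22 years → 7 October 2004.
Interference Suspension Credit: +389 days → 31 October 2005.
Marketing Approval Extension: +901 days → 19 April 2008.
Office Delay Adjustment: +450 days → 13 July 2009.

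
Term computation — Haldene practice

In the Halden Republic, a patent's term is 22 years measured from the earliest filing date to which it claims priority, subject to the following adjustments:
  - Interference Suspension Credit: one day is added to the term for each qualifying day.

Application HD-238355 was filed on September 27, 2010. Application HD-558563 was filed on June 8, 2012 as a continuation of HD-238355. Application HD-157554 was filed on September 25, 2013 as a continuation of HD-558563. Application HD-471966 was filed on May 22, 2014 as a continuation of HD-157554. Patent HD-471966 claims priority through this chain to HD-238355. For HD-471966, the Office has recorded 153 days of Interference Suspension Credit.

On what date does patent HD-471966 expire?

Earliest priority filing: 27 September 2010.
Base term: 27 September 2010 + 22 years → 27 September 2032.
Interference Suspension Credit: +153 days → 27 February 2033.

February 27, 2033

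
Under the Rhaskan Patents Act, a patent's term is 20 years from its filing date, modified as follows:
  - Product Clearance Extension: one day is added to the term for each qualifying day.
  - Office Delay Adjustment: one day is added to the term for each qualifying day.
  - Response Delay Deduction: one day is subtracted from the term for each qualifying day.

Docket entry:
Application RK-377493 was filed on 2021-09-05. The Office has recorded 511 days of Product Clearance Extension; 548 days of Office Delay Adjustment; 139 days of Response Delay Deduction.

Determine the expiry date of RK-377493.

Base term: filing date + 20 years → 5 September 2041.
Product Clearance Extension: +511 days → 29 January 2043.
Office Delay Adjustment: +548 days → 30 July 2044.
Response Delay Deduction: −139 days → 13 March 2044.

March 13, 2044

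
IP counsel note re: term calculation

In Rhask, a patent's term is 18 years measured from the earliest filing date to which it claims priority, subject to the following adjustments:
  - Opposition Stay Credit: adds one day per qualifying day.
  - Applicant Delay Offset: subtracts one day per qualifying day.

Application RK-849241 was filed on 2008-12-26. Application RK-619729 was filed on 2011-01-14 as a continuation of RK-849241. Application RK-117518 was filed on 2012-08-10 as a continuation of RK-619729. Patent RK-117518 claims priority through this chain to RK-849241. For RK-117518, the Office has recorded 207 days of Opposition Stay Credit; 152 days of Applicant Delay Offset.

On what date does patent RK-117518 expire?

Earliest priority filing: 26 December 2008.
Base term: 26 December 2008 + 18 years → 26 December 2026.
Opposition Stay Credit: +207 days → 21 July 2027.
Applicant Delay Offset: −152 days → 19 February 2027.

February 19, 2027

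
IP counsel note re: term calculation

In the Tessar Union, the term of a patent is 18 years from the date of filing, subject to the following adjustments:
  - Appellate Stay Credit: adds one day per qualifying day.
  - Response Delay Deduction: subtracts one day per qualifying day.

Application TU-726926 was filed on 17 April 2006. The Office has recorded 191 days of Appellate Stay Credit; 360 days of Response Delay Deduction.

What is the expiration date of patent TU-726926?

Base term: filing date + 18 years → 17 April 2024.
Appellate Stay Credit: +191 days → 25 October 2024.
Response Delay Deduction: −360 days → 31 October 2023.

October 31, 2023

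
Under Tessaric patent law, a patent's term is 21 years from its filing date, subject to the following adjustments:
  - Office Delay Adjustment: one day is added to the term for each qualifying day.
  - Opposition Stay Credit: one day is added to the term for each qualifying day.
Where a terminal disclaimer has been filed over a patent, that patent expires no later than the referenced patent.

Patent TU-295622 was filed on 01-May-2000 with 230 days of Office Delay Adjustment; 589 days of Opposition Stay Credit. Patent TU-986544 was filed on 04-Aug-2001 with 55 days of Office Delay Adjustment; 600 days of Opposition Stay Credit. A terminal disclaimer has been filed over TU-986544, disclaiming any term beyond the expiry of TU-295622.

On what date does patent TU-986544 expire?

Natural term of TU-986544:
  Base: filing + 21 years → 4 August 2022.
  Office Delay Adjustment: +55 days → 28 September 2022.
  Opposition Stay Credit: +600 days → 20 May 2024.
Expiry of referenced patent TU-295622:
  Base: filing + 21 years → 1 May 2021.
  Office Delay Adjustment: +230 days → 17 December 2021.
  Opposition Stay Credit: +589 days → 29 July 2023.
Terminal disclaimer: TU-986544 expires on the earlier of 20 May 2024 and 29 July 2023.

2023-07-29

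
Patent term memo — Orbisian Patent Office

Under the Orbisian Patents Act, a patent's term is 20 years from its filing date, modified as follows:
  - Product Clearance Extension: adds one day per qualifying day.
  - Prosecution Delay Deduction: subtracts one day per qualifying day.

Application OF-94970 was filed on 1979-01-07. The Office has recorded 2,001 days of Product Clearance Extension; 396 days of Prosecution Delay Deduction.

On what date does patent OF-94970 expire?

May 31, 2003

Base term: filing date + 20 years → 7 January 1999.
Product Clearance Extension: +2001 days → 30 June 2004.
Prosecution Delay Deduction: −396 days → 31 May 2003.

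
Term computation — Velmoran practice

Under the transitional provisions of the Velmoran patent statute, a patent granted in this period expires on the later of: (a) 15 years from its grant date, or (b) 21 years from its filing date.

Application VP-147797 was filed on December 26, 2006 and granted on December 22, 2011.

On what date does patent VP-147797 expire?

(a) grant + 15 years → 22 December 2026.
(b) filing + 21 years → 26 December 2027.
Later of the two: 26 December 2027.

December 26, 2027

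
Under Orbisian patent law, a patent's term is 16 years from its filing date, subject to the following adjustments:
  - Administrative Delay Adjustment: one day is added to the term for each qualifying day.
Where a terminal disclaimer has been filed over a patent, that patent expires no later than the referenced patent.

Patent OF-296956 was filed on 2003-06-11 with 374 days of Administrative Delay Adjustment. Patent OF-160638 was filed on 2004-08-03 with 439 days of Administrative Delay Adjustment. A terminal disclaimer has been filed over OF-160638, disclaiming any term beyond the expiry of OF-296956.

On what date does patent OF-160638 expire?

Natural term of OF-160638:
  Base: filing + 16 years → 3 August 2020.
  Administrative Delay Adjustment: +439 days → 16 October 2021.
Expiry of referenced patent OF-296956:
  Base: filing + 16 years → 11 June 2019.
  Administrative Delay Adjustment: +374 days → 19 June 2020.
Terminal disclaimer: OF-160638 expires on the earlier of 16 October 2021 and 19 June 2020.

June 19, 2020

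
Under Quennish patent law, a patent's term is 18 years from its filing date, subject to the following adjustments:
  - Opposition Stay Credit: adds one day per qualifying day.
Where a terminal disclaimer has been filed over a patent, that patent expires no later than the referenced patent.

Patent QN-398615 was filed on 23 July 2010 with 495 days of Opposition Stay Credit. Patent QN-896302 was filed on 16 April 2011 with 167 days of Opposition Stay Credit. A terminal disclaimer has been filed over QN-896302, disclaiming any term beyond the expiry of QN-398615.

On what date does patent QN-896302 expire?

September 30, 2029

Natural term of QN-896302:
  Base: filing + 18 years → 16 April 2029.
  Opposition Stay Credit: +167 days → 30 September 2029.
Expiry of referenced patent QN-398615:
  Base: filing + 18 years → 23 July 2028.
  Opposition Stay Credit: +495 days → 30 November 2029.
Terminal disclaimer: QN-896302 expires on the earlier of 30 September 2029 and 30 November 2029.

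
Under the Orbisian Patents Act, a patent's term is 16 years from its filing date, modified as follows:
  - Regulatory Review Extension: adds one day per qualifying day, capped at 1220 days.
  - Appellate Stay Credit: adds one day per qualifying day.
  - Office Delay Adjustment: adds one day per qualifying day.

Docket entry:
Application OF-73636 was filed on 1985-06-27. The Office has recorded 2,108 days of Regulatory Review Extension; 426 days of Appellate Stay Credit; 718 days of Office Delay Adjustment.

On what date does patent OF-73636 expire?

December 17, 2007

Base term: filing date + 16 years → 27 June 2001.
Regulatory Review Extension: 2108 days claimed exceeds the 1220-day cap, so +1220 days → 29 October 2004.
Appellate Stay Credit: +426 days → 29 December 2005.
Office Delay Adjustment: +718 days → 17 December 2007.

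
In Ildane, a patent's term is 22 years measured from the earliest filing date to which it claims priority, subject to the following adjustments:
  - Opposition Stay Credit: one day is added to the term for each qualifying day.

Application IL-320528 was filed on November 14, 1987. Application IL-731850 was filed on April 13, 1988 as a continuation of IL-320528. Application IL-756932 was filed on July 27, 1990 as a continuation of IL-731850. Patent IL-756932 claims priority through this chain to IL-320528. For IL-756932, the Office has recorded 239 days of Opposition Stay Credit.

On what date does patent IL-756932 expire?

2010-07-11

Earliest priority filing: 14 November 1987.
Base term: 14 November 1987 + 22 years → 14 November 2009.
Opposition Stay Credit: +239 days → 11 July 2010.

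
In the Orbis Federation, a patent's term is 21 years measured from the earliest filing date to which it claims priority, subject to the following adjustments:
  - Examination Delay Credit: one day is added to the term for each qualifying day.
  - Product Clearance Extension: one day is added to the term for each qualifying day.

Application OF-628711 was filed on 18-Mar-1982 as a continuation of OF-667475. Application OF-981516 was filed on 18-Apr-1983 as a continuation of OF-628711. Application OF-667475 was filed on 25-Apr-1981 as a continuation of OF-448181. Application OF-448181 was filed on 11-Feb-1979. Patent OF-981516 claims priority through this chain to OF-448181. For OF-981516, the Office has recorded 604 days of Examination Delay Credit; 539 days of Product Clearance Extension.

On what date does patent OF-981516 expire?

March 30, 2003

Earliest priority filing: 11 February 1979.
Base term: 11 February 1979 + 21 years → 11 February 2000.
Examination Delay Credit: +604 days → 7 October 2001.
Product Clearance Extension: +539 days → 30 March 2003.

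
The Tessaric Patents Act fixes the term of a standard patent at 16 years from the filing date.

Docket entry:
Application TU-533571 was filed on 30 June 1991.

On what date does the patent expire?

2007-06-30

Filing date + 16 years → 30 June 2007.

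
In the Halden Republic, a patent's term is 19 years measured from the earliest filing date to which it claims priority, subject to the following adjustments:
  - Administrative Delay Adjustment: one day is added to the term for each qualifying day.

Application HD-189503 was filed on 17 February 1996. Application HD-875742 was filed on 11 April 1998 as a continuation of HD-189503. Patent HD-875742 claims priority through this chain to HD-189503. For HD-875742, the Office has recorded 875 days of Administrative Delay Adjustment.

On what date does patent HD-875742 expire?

Earliest priority filing: 17 February 1996.
Base term: 17 February 1996 + 19 years → 17 February 2015.
Administrative Delay Adjustment: +875 days → 11 July 2017.

2017-07-11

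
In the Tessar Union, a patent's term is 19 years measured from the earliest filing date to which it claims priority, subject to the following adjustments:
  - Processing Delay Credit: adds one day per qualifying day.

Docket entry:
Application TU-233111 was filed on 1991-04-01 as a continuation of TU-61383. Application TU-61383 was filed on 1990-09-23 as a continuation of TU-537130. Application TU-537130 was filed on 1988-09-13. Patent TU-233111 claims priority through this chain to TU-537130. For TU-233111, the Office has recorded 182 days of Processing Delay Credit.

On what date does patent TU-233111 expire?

Earliest priority filing: 13 September 1988.
Base term: 13 September 1988 + 19 years → 13 September 2007.
Processing Delay Credit: +182 days → 13 March 2008.

March 13, 2008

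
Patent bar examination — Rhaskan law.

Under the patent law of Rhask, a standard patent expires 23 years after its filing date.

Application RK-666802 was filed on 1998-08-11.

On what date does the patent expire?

Filing date + 23 years → 11 August 2021.

2021-08-11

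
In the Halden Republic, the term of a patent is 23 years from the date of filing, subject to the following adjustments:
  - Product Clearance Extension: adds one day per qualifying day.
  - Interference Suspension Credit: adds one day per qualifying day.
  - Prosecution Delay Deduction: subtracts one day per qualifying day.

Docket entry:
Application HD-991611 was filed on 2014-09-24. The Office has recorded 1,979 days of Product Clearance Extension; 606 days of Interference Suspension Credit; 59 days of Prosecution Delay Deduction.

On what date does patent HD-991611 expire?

Base term: filing date + 23 years → 24 September 2037.
Product Clearance Extension: +1979 days → 24 February 2043.
Interference Suspension Credit: +606 days → 22 October 2044.
Prosecution Delay Deduction: −59 days → 24 August 2044.

August 24, 2044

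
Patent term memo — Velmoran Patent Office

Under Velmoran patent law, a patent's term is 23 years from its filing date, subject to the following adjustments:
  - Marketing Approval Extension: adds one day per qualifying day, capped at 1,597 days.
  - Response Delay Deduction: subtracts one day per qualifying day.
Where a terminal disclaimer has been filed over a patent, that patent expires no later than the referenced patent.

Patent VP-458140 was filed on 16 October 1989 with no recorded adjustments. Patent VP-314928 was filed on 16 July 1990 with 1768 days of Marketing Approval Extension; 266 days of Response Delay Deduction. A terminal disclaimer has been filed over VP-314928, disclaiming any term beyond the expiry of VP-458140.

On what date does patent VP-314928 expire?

Natural term of VP-314928:
  Base: filing + 23 years → 16 July 2013.
  Marketing Approval Extension: 1768 days claimed exceeds the 1597-day cap, so +1597 days → 29 November 2017.
  Response Delay Deduction: −266 days → 8 March 2017.
Expiry of referenced patent VP-458140:
  Base: filing + 23 years → 16 October 2012.
Terminal disclaimer: VP-314928 expires on the earlier of 8 March 2017 and 16 October 2012.

October 16, 2012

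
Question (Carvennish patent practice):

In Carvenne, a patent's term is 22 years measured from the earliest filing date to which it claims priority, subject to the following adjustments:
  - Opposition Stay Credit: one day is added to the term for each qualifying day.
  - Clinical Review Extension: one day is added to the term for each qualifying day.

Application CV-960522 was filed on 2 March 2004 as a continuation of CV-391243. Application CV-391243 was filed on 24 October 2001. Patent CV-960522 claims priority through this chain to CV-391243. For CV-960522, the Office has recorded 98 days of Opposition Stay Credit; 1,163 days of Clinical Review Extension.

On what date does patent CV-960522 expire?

April 7, 2027

Earliest priority filing: 24 October 2001.
Base term: 24 October 2001 + 22 years → 24 October 2023.
Opposition Stay Credit: +98 days → 30 January 2024.
Clinical Review Extension: +1163 days → 7 April 2027.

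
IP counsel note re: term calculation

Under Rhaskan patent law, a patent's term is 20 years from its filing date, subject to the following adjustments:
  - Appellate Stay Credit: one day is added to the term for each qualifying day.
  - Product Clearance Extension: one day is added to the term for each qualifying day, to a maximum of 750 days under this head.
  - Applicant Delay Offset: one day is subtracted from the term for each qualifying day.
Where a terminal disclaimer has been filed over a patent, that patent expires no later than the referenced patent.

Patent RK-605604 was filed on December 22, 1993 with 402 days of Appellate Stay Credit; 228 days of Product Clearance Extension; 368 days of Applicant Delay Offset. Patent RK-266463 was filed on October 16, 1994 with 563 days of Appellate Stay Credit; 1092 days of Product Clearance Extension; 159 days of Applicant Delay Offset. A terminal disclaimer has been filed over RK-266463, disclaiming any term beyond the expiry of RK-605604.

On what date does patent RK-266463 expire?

Natural term of RK-266463:
  Base: filing + 20 years → 16 October 2014.
  Appellate Stay Credit: +563 days → 1 May 2016.
  Product Clearance Extension: 1092 days claimed exceeds the 750-day cap, so +750 days → 21 May 2018.
  Applicant Delay Offset: −159 days → 13 December 2017.
Expiry of referenced patent RK-605604:
  Base: filing + 20 years → 22 December 2013.
  Appellate Stay Credit: +402 days → 28 January 2015.
  Product Clearance Extension: 228 days (within the 750-day cap) → +228 days → 13 September 2015.
  Applicant Delay Offset: −368 days → 10 September 2014.
Terminal disclaimer: RK-266463 expires on the earlier of 13 December 2017 and 10 September 2014.

2014-09-10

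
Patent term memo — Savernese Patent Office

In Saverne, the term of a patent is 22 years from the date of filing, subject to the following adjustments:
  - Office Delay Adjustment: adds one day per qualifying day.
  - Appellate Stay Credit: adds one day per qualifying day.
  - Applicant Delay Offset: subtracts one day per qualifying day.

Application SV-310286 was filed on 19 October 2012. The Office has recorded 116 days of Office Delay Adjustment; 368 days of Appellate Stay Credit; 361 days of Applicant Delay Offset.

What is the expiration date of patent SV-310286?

February 19, 2035

Base term: filing date + 22 years → 19 October 2034.
Office Delay Adjustment: +116 days → 12 February 2035.
Appellate Stay Credit: +368 days → 15 February 2036.
Applicant Delay Offset: −361 days → 19 February 2035.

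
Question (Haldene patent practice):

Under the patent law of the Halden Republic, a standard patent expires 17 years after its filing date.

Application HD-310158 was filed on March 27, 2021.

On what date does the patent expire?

March 27, 2038

Filing date + 17 years → 27 March 2038.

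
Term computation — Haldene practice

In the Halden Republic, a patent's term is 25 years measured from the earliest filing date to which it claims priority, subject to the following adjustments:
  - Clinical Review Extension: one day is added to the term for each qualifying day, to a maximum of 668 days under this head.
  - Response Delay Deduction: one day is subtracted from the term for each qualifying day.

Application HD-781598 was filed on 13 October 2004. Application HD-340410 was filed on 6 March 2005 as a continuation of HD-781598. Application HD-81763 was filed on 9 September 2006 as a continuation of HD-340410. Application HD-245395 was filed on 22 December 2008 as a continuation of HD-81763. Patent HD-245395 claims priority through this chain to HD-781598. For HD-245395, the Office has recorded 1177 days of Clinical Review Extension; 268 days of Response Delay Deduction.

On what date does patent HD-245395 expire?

Earliest priority filing: 13 October 2004.
Base term: 13 October 2004 + 25 years → 13 October 2029.
Clinical Review Extension: 1177 days claimed exceeds the 668-day cap, so +668 days → 12 August 2031.
Response Delay Deduction: −268 days → 17 November 2030.

2030-11-17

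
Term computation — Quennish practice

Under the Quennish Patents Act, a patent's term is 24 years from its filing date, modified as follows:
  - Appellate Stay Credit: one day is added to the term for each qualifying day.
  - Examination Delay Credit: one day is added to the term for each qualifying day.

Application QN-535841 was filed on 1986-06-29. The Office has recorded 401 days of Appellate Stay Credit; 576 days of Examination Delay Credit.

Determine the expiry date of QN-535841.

March 2, 2013

Base term: filing date + 24 years → 29 June 2010.
Appellate Stay Credit: +401 days → 4 August 2011.
Examination Delay Credit: +576 days → 2 March 2013.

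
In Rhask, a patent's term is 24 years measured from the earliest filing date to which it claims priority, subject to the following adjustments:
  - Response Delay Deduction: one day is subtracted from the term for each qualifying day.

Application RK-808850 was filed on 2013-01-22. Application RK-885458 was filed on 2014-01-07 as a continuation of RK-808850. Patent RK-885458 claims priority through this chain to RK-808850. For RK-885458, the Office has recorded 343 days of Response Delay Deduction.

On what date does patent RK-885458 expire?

2036-02-14

Earliest priority filing: 22 January 2013.
Base term: 22 January 2013 + 24 years → 22 January 2037.
Response Delay Deduction: −343 days → 14 February 2036.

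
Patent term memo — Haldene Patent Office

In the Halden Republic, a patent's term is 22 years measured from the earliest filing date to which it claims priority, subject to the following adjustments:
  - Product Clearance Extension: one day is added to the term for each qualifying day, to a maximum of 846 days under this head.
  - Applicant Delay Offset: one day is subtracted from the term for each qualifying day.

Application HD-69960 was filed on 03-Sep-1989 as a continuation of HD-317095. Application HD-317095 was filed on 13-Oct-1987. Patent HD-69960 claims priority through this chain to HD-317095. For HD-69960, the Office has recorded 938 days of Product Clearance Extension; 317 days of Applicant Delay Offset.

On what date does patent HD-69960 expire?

March 26, 2011

Earliest priority filing: 13 October 1987.
Base term: 13 October 1987 + 22 years → 13 October 2009.
Product Clearance Extension: 938 days claimed exceeds the 846-day cap, so +846 days → 6 February 2012.
Applicant Delay Offset: −317 days → 26 March 2011.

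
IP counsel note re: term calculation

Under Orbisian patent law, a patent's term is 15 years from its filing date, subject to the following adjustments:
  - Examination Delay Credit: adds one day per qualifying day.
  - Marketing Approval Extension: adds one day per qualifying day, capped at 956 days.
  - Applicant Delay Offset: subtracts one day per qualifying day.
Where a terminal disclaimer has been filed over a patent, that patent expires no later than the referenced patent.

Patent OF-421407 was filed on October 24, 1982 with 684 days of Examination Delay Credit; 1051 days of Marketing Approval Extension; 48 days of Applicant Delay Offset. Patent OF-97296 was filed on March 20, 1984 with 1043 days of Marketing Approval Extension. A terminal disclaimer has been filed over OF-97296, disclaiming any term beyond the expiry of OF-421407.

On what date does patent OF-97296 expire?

2001-10-31

Natural term of OF-97296:
  Base: filing + 15 years → 20 March 1999.
  Marketing Approval Extension: 1043 days claimed exceeds the 956-day cap, so +956 days → 31 October 2001.
Expiry of referenced patent OF-421407:
  Base: filing + 15 years → 24 October 1997.
  Examination Delay Credit: +684 days → 8 September 1999.
  Marketing Approval Extension: 1051 days claimed exceeds the 956-day cap, so +956 days → 21 April 2002.
  Applicant Delay Offset: −48 days → 4 March 2002.
Terminal disclaimer: OF-97296 expires on the earlier of 31 October 2001 and 4 March 2002.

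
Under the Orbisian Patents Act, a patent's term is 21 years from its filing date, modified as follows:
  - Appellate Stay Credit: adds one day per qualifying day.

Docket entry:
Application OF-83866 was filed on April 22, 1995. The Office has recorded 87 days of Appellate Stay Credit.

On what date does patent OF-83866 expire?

Base term: filing date + 21 years → 22 April 2016.
Appellate Stay Credit: +87 days → 18 July 2016.

July 18, 2016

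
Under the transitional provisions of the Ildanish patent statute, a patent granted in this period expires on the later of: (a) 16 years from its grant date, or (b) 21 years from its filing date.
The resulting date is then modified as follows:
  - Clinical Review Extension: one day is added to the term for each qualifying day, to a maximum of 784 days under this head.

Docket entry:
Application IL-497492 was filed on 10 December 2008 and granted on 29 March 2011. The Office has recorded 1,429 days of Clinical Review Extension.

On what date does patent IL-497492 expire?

2032-02-02

(a) grant + 16 years → 29 March 2027.
(b) filing + 21 years → 10 December 2029.
Later of the two: 10 December 2029.
Clinical Review Extension: 1429 days claimed exceeds the 784-day cap, so +784 days → 2 February 2032.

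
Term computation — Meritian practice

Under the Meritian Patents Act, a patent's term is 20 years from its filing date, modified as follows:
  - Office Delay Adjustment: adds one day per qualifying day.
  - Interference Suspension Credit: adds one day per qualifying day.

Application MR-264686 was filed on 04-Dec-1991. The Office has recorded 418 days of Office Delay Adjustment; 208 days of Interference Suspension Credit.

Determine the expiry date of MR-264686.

Base term: filing date + 20 years → 4 December 2011.
Office Delay Adjustment: +418 days → 25 January 2013.
Interference Suspension Credit: +208 days → 21 August 2013.

August 21, 2013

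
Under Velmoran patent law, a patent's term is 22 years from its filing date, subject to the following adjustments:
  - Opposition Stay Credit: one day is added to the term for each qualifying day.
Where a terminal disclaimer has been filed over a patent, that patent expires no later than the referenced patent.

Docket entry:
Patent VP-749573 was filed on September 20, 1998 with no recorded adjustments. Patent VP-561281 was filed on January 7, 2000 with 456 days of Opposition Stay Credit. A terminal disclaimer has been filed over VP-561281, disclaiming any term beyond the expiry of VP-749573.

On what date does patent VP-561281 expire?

Natural term of VP-561281:
  Base: filing + 22 years → 7 January 2022.
  Opposition Stay Credit: +456 days → 8 April 2023.
Expiry of referenced patent VP-749573:
  Base: filing + 22 years → 20 September 2020.
Terminal disclaimer: VP-561281 expires on the earlier of 8 April 2023 and 20 September 2020.

September 20, 2020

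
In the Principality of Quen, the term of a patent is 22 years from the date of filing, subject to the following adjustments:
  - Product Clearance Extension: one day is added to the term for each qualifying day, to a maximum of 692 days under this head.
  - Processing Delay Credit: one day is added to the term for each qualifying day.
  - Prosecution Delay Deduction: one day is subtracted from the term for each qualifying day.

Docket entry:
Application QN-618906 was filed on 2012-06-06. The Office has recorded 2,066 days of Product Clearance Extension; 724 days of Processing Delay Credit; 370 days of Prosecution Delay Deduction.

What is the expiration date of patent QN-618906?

April 17, 2037

Base term: filing date + 22 years → 6 June 2034.
Product Clearance Extension: 2066 days claimed exceeds the 692-day cap, so +692 days → 28 April 2036.
Processing Delay Credit: +724 days → 22 April 2038.
Prosecution Delay Deduction: −370 days → 17 April 2037.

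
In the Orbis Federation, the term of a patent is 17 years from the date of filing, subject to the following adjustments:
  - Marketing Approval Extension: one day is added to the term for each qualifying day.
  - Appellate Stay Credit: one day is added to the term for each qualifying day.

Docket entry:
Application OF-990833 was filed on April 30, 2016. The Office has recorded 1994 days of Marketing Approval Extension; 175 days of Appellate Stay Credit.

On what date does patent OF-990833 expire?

April 8, 2039

Base term: filing date + 17 years → 30 April 2033.
Marketing Approval Extension: +1994 days → 15 October 2038.
Appellate Stay Credit: +175 days → 8 April 2039.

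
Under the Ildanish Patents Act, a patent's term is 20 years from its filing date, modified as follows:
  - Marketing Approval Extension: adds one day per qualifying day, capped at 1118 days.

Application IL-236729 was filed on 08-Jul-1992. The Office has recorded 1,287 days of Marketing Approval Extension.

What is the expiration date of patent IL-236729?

2015-07-31

Base term: filing date + 20 years → 8 July 2012.
Marketing Approval Extension: 1287 days claimed exceeds the 1118-day cap, so +1118 days → 31 July 2015.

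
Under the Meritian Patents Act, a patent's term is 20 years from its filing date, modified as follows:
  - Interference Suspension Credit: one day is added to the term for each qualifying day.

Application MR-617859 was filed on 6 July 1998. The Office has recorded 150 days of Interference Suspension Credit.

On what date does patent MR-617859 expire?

2018-12-03

Base term: filing date + 20 years → 6 July 2018.
Interference Suspension Credit: +150 days → 3 December 2018.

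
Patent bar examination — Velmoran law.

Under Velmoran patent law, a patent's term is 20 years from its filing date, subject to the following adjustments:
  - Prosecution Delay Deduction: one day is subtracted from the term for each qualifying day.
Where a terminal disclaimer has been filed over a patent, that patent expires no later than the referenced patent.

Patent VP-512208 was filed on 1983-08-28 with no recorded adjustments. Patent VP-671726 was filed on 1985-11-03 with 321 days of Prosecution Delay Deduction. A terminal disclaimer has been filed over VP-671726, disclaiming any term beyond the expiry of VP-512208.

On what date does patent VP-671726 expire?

Natural term of VP-671726:
  Base: filing + 20 years → 3 November 2005.
  Prosecution Delay Deduction: −321 days → 17 December 2004.
Expiry of referenced patent VP-512208:
  Base: filing + 20 years → 28 August 2003.
Terminal disclaimer: VP-671726 expires on the earlier of 17 December 2004 and 28 August 2003.

2003-08-28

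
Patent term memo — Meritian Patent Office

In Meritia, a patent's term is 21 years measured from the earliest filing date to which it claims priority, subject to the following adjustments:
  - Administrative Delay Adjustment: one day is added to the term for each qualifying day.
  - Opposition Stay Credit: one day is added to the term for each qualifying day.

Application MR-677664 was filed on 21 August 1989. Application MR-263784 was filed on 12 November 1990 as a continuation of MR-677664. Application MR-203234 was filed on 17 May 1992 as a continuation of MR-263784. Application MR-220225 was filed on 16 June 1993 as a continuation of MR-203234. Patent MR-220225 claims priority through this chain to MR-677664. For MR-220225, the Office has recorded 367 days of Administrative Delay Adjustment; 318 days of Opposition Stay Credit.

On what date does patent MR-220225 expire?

Earliest priority filing: 21 August 1989.
Base term: 21 August 1989 + 21 years → 21 August 2010.
Administrative Delay Adjustment: +367 days → 23 August 2011.
Opposition Stay Credit: +318 days → 6 July 2012.

2012-07-06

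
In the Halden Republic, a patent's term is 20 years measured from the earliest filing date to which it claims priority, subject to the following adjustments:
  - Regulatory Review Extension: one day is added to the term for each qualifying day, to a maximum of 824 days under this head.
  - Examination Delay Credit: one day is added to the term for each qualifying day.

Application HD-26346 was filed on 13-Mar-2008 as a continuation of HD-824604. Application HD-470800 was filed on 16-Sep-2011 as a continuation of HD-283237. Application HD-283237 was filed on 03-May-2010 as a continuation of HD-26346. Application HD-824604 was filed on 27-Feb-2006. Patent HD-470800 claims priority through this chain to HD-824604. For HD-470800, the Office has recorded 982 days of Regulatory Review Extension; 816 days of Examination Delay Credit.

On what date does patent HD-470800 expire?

Earliest priority filing: 27 February 2006.
Base term: 27 February 2006 + 20 years → 27 February 2026.
Regulatory Review Extension: 982 days claimed exceeds the 824-day cap, so +824 days → 31 May 2028.
Examination Delay Credit: +816 days → 25 August 2030.

August 25, 2030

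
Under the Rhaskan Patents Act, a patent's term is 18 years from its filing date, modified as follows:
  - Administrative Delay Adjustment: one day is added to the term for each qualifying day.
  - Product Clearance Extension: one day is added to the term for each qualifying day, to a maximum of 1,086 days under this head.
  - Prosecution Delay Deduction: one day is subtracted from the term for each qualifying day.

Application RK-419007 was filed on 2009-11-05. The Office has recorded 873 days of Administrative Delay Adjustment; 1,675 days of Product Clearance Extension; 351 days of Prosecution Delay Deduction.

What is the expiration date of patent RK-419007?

Base term: filing date + 18 years → 5 November 2027.
Administrative Delay Adjustment: +873 days → 27 March 2030.
Product Clearance Extension: 1675 days claimed exceeds the 1086-day cap, so +1086 days → 17 March 2033.
Prosecution Delay Deduction: −351 days → 31 March 2032.

March 31, 2032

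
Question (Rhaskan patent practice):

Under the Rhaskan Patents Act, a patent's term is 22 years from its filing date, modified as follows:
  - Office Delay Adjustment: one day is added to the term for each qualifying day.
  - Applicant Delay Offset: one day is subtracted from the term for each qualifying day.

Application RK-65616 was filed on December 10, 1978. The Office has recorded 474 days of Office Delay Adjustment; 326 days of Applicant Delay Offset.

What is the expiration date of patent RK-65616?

Base term: filing date + 22 years → 10 December 2000.
Office Delay Adjustment: +474 days → 29 March 2002.
Applicant Delay Offset: −326 days → 7 May 2001.

2001-05-07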